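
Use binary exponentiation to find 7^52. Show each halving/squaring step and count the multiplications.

Computing 7^52 by squaring (build up from 7^1; each line after the first costs one multiplication):

7^1 = 7
7^2 = (7^1)^2 = 7^2 = 49
7^3 = 7 * 7^2 = 7 * 49 = 343
7^6 = (7^3)^2 = 343^2 = 117649
7^12 = (7^6)^2 = 117649^2 = 13841287201
7^13 = 7 * 7^12 = 7 * 13841287201 = 96889010407
7^26 = (7^13)^2 = 96889010407^2 = 9387480337647754305649
7^52 = (7^26)^2 = 9387480337647754305649^2 = 88124787089723195184393736687912818113311201

Result: 88124787089723195184393736687912818113311201
Multiplications needed: 7 (7 lines after 7^1)

7^52 = 88124787089723195184393736687912818113311201. Using exponentiation by squaring, this requires 7 multiplications. The key idea: if the exponent is even, square the half-power; if odd, multiply by the base once.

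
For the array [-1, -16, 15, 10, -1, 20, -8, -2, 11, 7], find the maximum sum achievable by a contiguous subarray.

Using Kadane's algorithm on [-1, -16, 15, 10, -1, 20, -8, -2, 11, 7]:

Scanning through the array:
Position 1 (value -16): max_ending_here = -16, max_so_far = -1
Position 2 (value 15): max_ending_here = 15, max_so_far = 15
Position 3 (value 10): max_ending_here = 25, max_so_far = 25
Position 4 (value -1): max_ending_here = 24, max_so_far = 25
Position 5 (value 20): max_ending_here = 44, max_so_far = 44
Position 6 (value -8): max_ending_here = 36, max_so_far = 44
Position 7 (value -2): max_ending_here = 34, max_so_far = 44
Position 8 (value 11): max_ending_here = 45, max_so_far = 45
Position 9 (value 7): max_ending_here = 52, max_so_far = 52

Maximum subarray: [15, 10, -1, 20, -8, -2, 11, 7]
Maximum sum: 52

The maximum subarray is [15, 10, -1, 20, -8, -2, 11, 7] with sum 52. This subarray runs from index 2 to index 9.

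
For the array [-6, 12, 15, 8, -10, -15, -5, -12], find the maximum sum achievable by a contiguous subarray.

Using Kadane's algorithm on [-6, 12, 15, 8, -10, -15, -5, -12]:

Scanning through the array:
Position 1 (value 12): max_ending_here = 12, max_so_far = 12
Position 2 (value 15): max_ending_here = 27, max_so_far = 27
Position 3 (value 8): max_ending_here = 35, max_so_far = 35
Position 4 (value -10): max_ending_here = 25, max_so_far = 35
Position 5 (value -15): max_ending_here = 10, max_so_far = 35
Position 6 (value -5): max_ending_here = 5, max_so_far = 35
Position 7 (value -12): max_ending_here = -7, max_so_far = 35

Maximum subarray: [12, 15, 8]
Maximum sum: 35

The maximum subarray is [12, 15, 8] with sum 35. This subarray runs from index 1 to index 3.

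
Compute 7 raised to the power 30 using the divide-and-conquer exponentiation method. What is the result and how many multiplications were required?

Computing 7^30 by squaring (build up from 7^1; each line after the first costs one multiplication):

7^1 = 7
7^2 = (7^1)^2 = 7^2 = 49
7^3 = 7 * 7^2 = 7 * 49 = 343
7^6 = (7^3)^2 = 343^2 = 117649
7^7 = 7 * 7^6 = 7 * 117649 = 823543
7^14 = (7^7)^2 = 823543^2 = 678223072849
7^15 = 7 * 7^14 = 7 * 678223072849 = 4747561509943
7^30 = (7^15)^2 = 4747561509943^2 = 22539340290692258087863249

Result: 22539340290692258087863249
Multiplications needed: 7 (7 lines after 7^1)

7^30 = 22539340290692258087863249. Using exponentiation by squaring, this requires 7 multiplications. The key idea: if the exponent is even, square the half-power; if odd, multiply by the base once.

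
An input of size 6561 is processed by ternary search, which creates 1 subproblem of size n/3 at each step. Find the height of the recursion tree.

For divide and conquer with division factor 3:

Problem sizes at each level:
Level 0: 6561
Level 1: 2187
Level 2: 729
Level 3: 243
Level 4: 81
Level 5: 27
Level 6: 9
Level 7: 3
Level 8: 1

The root is level 0 and the size-1 base case is level 8 (the tree spans levels 0 through 8, i.e. 9 levels counting the root), so the depth is the number of divisions: log_3(6561) = 8

The recursion tree depth is log_3(6561) = 8. At each level, the problem size is divided by 3, so it takes 8 divisions to reduce to a base case of size 1. The algorithm makes 1 recursive call at each level.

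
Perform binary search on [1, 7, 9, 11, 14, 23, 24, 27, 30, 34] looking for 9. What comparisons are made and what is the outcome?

Binary search for 9 in [1, 7, 9, 11, 14, 23, 24, 27, 30, 34]:

lo=0, hi=9, mid=4, arr[mid]=14 -> 14 > 9, search left half
lo=0, hi=3, mid=1, arr[mid]=7 -> 7 < 9, search right half
lo=2, hi=3, mid=2, arr[mid]=9 -> Found target at index 2!

Binary search finds 9 at index 2 after 3 comparisons. The search repeatedly halves the search space by comparing with the middle element.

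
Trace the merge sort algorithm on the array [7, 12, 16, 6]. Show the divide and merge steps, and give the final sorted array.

Merge sort trace:

Split: [7, 12, 16, 6] -> [7, 12] and [16, 6]
  Split: [7, 12] -> [7] and [12]
  Merge: [7] + [12] -> [7, 12]
  Split: [16, 6] -> [16] and [6]
  Merge: [16] + [6] -> [6, 16]
Merge: [7, 12] + [6, 16] -> [6, 7, 12, 16]

Final sorted array: [6, 7, 12, 16]

The merge sort proceeds by recursively splitting the array and merging sorted halves.
After all merges, the sorted array is [6, 7, 12, 16].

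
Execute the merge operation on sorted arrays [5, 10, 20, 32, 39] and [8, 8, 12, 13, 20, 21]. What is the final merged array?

Merging process:

Compare 5 vs 8: take 5 from left. Merged: [5]
Compare 10 vs 8: take 8 from right. Merged: [5, 8]
Compare 10 vs 8: take 8 from right. Merged: [5, 8, 8]
Compare 10 vs 12: take 10 from left. Merged: [5, 8, 8, 10]
Compare 20 vs 12: take 12 from right. Merged: [5, 8, 8, 10, 12]
Compare 20 vs 13: take 13 from right. Merged: [5, 8, 8, 10, 12, 13]
Compare 20 vs 20: take 20 from left. Merged: [5, 8, 8, 10, 12, 13, 20]
Compare 32 vs 20: take 20 from right. Merged: [5, 8, 8, 10, 12, 13, 20, 20]
Compare 32 vs 21: take 21 from right. Merged: [5, 8, 8, 10, 12, 13, 20, 20, 21]
Append remaining from left: [32, 39]. Merged: [5, 8, 8, 10, 12, 13, 20, 20, 21, 32, 39]

Final merged array: [5, 8, 8, 10, 12, 13, 20, 20, 21, 32, 39]
Total comparisons: 9

The merged array is [5, 8, 8, 10, 12, 13, 20, 20, 21, 32, 39], requiring 9 comparisons. The merge step runs in O(n) time where n is the total number of elements.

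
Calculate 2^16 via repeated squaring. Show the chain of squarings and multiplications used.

Computing 2^16 by squaring (build up from 2^1; each line after the first costs one multiplication):

2^1 = 2
2^2 = (2^1)^2 = 2^2 = 4
2^4 = (2^2)^2 = 4^2 = 16
2^8 = (2^4)^2 = 16^2 = 256
2^16 = (2^8)^2 = 256^2 = 65536

Result: 65536
Multiplications needed: 4 (4 lines after 2^1)

2^16 = 65536. Using exponentiation by squaring, this requires 4 multiplications. The key idea: if the exponent is even, square the half-power; if odd, multiply by the base once.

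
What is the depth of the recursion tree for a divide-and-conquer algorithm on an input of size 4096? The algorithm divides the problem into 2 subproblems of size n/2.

For divide and conquer with division factor 2:

Problem sizes at each level:
Level 0: 4096
Level 1: 2048
Level 2: 1024
Level 3: 512
Level 4: 256
Level 5: 128
Level 6: 64
Level 7: 32
Level 8: 16
Level 9: 8
Level 10: 4
Level 11: 2
Level 12: 1

The root is level 0 and the size-1 base case is level 12 (the tree spans levels 0 through 12, i.e. 13 levels counting the root), so the depth is the number of divisions: log_2(4096) = 12

The recursion tree depth is log_2(4096) = 12. At each level, the problem size is divided by 2, so it takes 12 divisions to reduce to a base case of size 1. The algorithm makes 2 recursive calls at each level.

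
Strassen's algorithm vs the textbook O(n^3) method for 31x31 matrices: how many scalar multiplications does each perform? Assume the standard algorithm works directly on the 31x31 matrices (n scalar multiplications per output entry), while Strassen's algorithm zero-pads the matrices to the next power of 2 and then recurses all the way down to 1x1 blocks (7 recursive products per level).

Matrix multiplication for 31x31 matrices:

Strassen's algorithm requires power-of-2 dimensions. Pad 31x31 to 32x32 (next power of 2).

Standard algorithm: 31^3 = 29791 multiplications
Strassen's algorithm: 7^(log2(32)) = 7^5 = 16807 multiplications
Savings: 29791 - 16807 = 12984 multiplications

Standard: 29791 multiplications (31^3). Strassen: 16807 multiplications (7^5, after padding to 32x32). Strassen reduces 8 recursive multiplications to 7 at each level.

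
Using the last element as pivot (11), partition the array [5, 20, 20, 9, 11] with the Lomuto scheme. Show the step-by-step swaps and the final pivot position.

Lomuto partition with pivot = 11:

Initial array: [5, 20, 20, 9, 11]

arr[0]=5 <= 11: swap with position 0, array becomes [5, 20, 20, 9, 11]
arr[1]=20 > 11: no swap
arr[2]=20 > 11: no swap
arr[3]=9 <= 11: swap with position 1, array becomes [5, 9, 20, 20, 11]

Place pivot at position 2: [5, 9, 11, 20, 20]
Pivot position: 2

After partitioning with pivot 11, the array becomes [5, 9, 11, 20, 20]. The pivot is placed at index 2. All elements to the left of the pivot are <= 11, and all elements to the right are > 11.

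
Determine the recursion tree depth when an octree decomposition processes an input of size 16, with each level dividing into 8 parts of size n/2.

For divide and conquer with division factor 2:

Problem sizes at each level:
Level 0: 16
Level 1: 8
Level 2: 4
Level 3: 2
Level 4: 1

The root is level 0 and the size-1 base case is level 4 (the tree spans levels 0 through 4, i.e. 5 levels counting the root), so the depth is the number of divisions: log_2(16) = 4

The recursion tree depth is log_2(16) = 4. At each level, the problem size is divided by 2, so it takes 4 divisions to reduce to a base case of size 1. The algorithm makes 8 recursive calls at each level.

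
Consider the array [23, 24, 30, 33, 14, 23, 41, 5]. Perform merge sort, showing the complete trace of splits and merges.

Merge sort trace:

Split: [23, 24, 30, 33, 14, 23, 41, 5] -> [23, 24, 30, 33] and [14, 23, 41, 5]
  Split: [23, 24, 30, 33] -> [23, 24] and [30, 33]
    Split: [23, 24] -> [23] and [24]
    Merge: [23] + [24] -> [23, 24]
    Split: [30, 33] -> [30] and [33]
    Merge: [30] + [33] -> [30, 33]
  Merge: [23, 24] + [30, 33] -> [23, 24, 30, 33]
  Split: [14, 23, 41, 5] -> [14, 23] and [41, 5]
    Split: [14, 23] -> [14] and [23]
    Merge: [14] + [23] -> [14, 23]
    Split: [41, 5] -> [41] and [5]
    Merge: [41] + [5] -> [5, 41]
  Merge: [14, 23] + [5, 41] -> [5, 14, 23, 41]
Merge: [23, 24, 30, 33] + [5, 14, 23, 41] -> [5, 14, 23, 23, 24, 30, 33, 41]

Final sorted array: [5, 14, 23, 23, 24, 30, 33, 41]

The merge sort proceeds by recursively splitting the array and merging sorted halves.
After all merges, the sorted array is [5, 14, 23, 23, 24, 30, 33, 41].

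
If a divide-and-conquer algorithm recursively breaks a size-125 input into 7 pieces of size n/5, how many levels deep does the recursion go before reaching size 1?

For divide and conquer with division factor 5:

Problem sizes at each level:
Level 0: 125
Level 1: 25
Level 2: 5
Level 3: 1

The root is level 0 and the size-1 base case is level 3 (the tree spans levels 0 through 3, i.e. 4 levels counting the root), so the depth is the number of divisions: log_5(125) = 3

The recursion tree depth is log_5(125) = 3. At each level, the problem size is divided by 5, so it takes 3 divisions to reduce to a base case of size 1. The algorithm makes 7 recursive calls at each level.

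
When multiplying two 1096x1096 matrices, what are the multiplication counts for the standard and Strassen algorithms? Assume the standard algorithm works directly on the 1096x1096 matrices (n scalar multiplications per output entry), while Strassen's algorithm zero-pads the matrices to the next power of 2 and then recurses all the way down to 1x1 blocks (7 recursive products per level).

Matrix multiplication for 1096x1096 matrices:

Strassen's algorithm requires power-of-2 dimensions. Pad 1096x1096 to 2048x2048 (next power of 2).

Standard algorithm: 1096^3 = 1316532736 multiplications
Strassen's algorithm: 7^(log2(2048)) = 7^11 = 1977326743 multiplications
Difference: 1316532736 - 1977326743 = -660794007 (Strassen uses MORE here due to padding overhead — for small or just-over-power-of-2 n, padding can outweigh the per-level savings)

Standard: 1316532736 multiplications (1096^3). Strassen: 1977326743 multiplications (7^11, after padding to 2048x2048). Strassen reduces 8 recursive multiplications to 7 at each level.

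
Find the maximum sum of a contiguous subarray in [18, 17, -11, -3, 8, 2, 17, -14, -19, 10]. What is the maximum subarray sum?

Using Kadane's algorithm on [18, 17, -11, -3, 8, 2, 17, -14, -19, 10]:

Scanning through the array:
Position 1 (value 17): max_ending_here = 35, max_so_far = 35
Position 2 (value -11): max_ending_here = 24, max_so_far = 35
Position 3 (value -3): max_ending_here = 21, max_so_far = 35
Position 4 (value 8): max_ending_here = 29, max_so_far = 35
Position 5 (value 2): max_ending_here = 31, max_so_far = 35
Position 6 (value 17): max_ending_here = 48, max_so_far = 48
Position 7 (value -14): max_ending_here = 34, max_so_far = 48
Position 8 (value -19): max_ending_here = 15, max_so_far = 48
Position 9 (value 10): max_ending_here = 25, max_so_far = 48

Maximum subarray: [18, 17, -11, -3, 8, 2, 17]
Maximum sum: 48

The maximum subarray is [18, 17, -11, -3, 8, 2, 17] with sum 48. This subarray runs from index 0 to index 6.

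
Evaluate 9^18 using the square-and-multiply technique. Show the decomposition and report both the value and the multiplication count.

Computing 9^18 by squaring (build up from 9^1; each line after the first costs one multiplication):

9^1 = 9
9^2 = (9^1)^2 = 9^2 = 81
9^4 = (9^2)^2 = 81^2 = 6561
9^8 = (9^4)^2 = 6561^2 = 43046721
9^9 = 9 * 9^8 = 9 * 43046721 = 387420489
9^18 = (9^9)^2 = 387420489^2 = 150094635296999121

Result: 150094635296999121
Multiplications needed: 5 (5 lines after 9^1)

9^18 = 150094635296999121. Using exponentiation by squaring, this requires 5 multiplications. The key idea: if the exponent is even, square the half-power; if odd, multiply by the base once.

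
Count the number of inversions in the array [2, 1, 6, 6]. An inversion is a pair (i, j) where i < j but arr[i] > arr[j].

Finding inversions in [2, 1, 6, 6]:

(0, 1): arr[0]=2 > arr[1]=1

Total inversions: 1

The array has 1 inversion(s): (0,1). Each pair (i,j) satisfies i < j and arr[i] > arr[j].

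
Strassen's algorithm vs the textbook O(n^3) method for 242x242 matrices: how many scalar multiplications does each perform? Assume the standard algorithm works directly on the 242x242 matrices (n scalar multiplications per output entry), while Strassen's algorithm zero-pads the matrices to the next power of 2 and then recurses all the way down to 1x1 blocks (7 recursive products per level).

Matrix multiplication for 242x242 matrices:

Strassen's algorithm requires power-of-2 dimensions. Pad 242x242 to 256x256 (next power of 2).

Standard algorithm: 242^3 = 14172488 multiplications
Strassen's algorithm: 7^(log2(256)) = 7^8 = 5764801 multiplications
Savings: 14172488 - 5764801 = 8407687 multiplications

Standard: 14172488 multiplications (242^3). Strassen: 5764801 multiplications (7^8, after padding to 256x256). Strassen reduces 8 recursive multiplications to 7 at each level.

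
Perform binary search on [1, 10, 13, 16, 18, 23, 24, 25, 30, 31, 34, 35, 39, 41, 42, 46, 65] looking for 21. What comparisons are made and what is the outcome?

Binary search for 21 in [1, 10, 13, 16, 18, 23, 24, 25, 30, 31, 34, 35, 39, 41, 42, 46, 65]:

lo=0, hi=16, mid=8, arr[mid]=30 -> 30 > 21, search left half
lo=0, hi=7, mid=3, arr[mid]=16 -> 16 < 21, search right half
lo=4, hi=7, mid=5, arr[mid]=23 -> 23 > 21, search left half
lo=4, hi=4, mid=4, arr[mid]=18 -> 18 < 21, search right half
lo=5 > hi=4, target 21 not found

Binary search determines that 21 is not in the array after 4 comparisons. The search space was exhausted without finding the target.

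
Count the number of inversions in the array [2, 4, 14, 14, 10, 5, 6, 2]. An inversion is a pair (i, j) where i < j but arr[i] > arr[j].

Finding inversions in [2, 4, 14, 14, 10, 5, 6, 2]:

(1, 7): arr[1]=4 > arr[7]=2
(2, 4): arr[2]=14 > arr[4]=10
(2, 5): arr[2]=14 > arr[5]=5
(2, 6): arr[2]=14 > arr[6]=6
(2, 7): arr[2]=14 > arr[7]=2
(3, 4): arr[3]=14 > arr[4]=10
(3, 5): arr[3]=14 > arr[5]=5
(3, 6): arr[3]=14 > arr[6]=6
(3, 7): arr[3]=14 > arr[7]=2
(4, 5): arr[4]=10 > arr[5]=5
(4, 6): arr[4]=10 > arr[6]=6
(4, 7): arr[4]=10 > arr[7]=2
(5, 7): arr[5]=5 > arr[7]=2
(6, 7): arr[6]=6 > arr[7]=2

Total inversions: 14

The array has 14 inversion(s): (1,7), (2,4), (2,5), (2,6), (2,7), (3,4), (3,5), (3,6), (3,7), (4,5), (4,6), (4,7), (5,7), (6,7). Each pair (i,j) satisfies i < j and arr[i] > arr[j].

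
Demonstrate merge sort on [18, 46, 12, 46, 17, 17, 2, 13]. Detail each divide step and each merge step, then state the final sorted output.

Merge sort trace:

Split: [18, 46, 12, 46, 17, 17, 2, 13] -> [18, 46, 12, 46] and [17, 17, 2, 13]
  Split: [18, 46, 12, 46] -> [18, 46] and [12, 46]
    Split: [18, 46] -> [18] and [46]
    Merge: [18] + [46] -> [18, 46]
    Split: [12, 46] -> [12] and [46]
    Merge: [12] + [46] -> [12, 46]
  Merge: [18, 46] + [12, 46] -> [12, 18, 46, 46]
  Split: [17, 17, 2, 13] -> [17, 17] and [2, 13]
    Split: [17, 17] -> [17] and [17]
    Merge: [17] + [17] -> [17, 17]
    Split: [2, 13] -> [2] and [13]
    Merge: [2] + [13] -> [2, 13]
  Merge: [17, 17] + [2, 13] -> [2, 13, 17, 17]
Merge: [12, 18, 46, 46] + [2, 13, 17, 17] -> [2, 12, 13, 17, 17, 18, 46, 46]

Final sorted array: [2, 12, 13, 17, 17, 18, 46, 46]

The merge sort proceeds by recursively splitting the array and merging sorted halves.
After all merges, the sorted array is [2, 12, 13, 17, 17, 18, 46, 46].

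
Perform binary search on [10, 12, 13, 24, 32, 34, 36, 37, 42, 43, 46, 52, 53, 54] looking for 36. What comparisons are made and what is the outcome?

Binary search for 36 in [10, 12, 13, 24, 32, 34, 36, 37, 42, 43, 46, 52, 53, 54]:

lo=0, hi=13, mid=6, arr[mid]=36 -> Found target at index 6!

Binary search finds 36 at index 6 after 1 comparisons. The search repeatedly halves the search space by comparing with the middle element.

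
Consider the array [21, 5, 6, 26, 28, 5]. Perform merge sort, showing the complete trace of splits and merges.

Merge sort trace:

Split: [21, 5, 6, 26, 28, 5] -> [21, 5, 6] and [26, 28, 5]
  Split: [21, 5, 6] -> [21] and [5, 6]
    Split: [5, 6] -> [5] and [6]
    Merge: [5] + [6] -> [5, 6]
  Merge: [21] + [5, 6] -> [5, 6, 21]
  Split: [26, 28, 5] -> [26] and [28, 5]
    Split: [28, 5] -> [28] and [5]
    Merge: [28] + [5] -> [5, 28]
  Merge: [26] + [5, 28] -> [5, 26, 28]
Merge: [5, 6, 21] + [5, 26, 28] -> [5, 5, 6, 21, 26, 28]

Final sorted array: [5, 5, 6, 21, 26, 28]

The merge sort proceeds by recursively splitting the array and merging sorted halves.
After all merges, the sorted array is [5, 5, 6, 21, 26, 28].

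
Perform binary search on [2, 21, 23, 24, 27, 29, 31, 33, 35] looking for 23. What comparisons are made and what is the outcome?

Binary search for 23 in [2, 21, 23, 24, 27, 29, 31, 33, 35]:

lo=0, hi=8, mid=4, arr[mid]=27 -> 27 > 23, search left half
lo=0, hi=3, mid=1, arr[mid]=21 -> 21 < 23, search right half
lo=2, hi=3, mid=2, arr[mid]=23 -> Found target at index 2!

Binary search finds 23 at index 2 after 3 comparisons. The search repeatedly halves the search space by comparing with the middle element.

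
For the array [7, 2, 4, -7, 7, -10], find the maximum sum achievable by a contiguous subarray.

Using Kadane's algorithm on [7, 2, 4, -7, 7, -10]:

Scanning through the array:
Position 1 (value 2): max_ending_here = 9, max_so_far = 9
Position 2 (value 4): max_ending_here = 13, max_so_far = 13
Position 3 (value -7): max_ending_here = 6, max_so_far = 13
Position 4 (value 7): max_ending_here = 13, max_so_far = 13
Position 5 (value -10): max_ending_here = 3, max_so_far = 13

Maximum subarray: [7, 2, 4]
Maximum sum: 13

The maximum subarray is [7, 2, 4] with sum 13. This subarray runs from index 0 to index 2.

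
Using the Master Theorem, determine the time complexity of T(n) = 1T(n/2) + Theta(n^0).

Master Theorem for T(n) = 1T(n/2) + O(n^0):

a = 1, b = 2, c = 0
log_b(a) = log_2(1) = 0.0000

Case 2: c = 0 = log_2(1) = 0.0000
T(n) = O(n^0 log n) = O(log n)

For T(n) = 1T(n/2) + O(n^0): log_2(1) = 0.0000. This is Case 2 of the Master Theorem (c = log_b(a), equal work at all levels), giving O(log n).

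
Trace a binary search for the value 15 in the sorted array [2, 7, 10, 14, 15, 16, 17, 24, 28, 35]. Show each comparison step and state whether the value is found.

Binary search for 15 in [2, 7, 10, 14, 15, 16, 17, 24, 28, 35]:

lo=0, hi=9, mid=4, arr[mid]=15 -> Found target at index 4!

Binary search finds 15 at index 4 after 1 comparisons. The search repeatedly halves the search space by comparing with the middle element.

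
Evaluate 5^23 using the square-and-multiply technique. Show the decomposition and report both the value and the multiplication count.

Computing 5^23 by squaring (build up from 5^1; each line after the first costs one multiplication):

5^1 = 5
5^2 = (5^1)^2 = 5^2 = 25
5^4 = (5^2)^2 = 25^2 = 625
5^5 = 5 * 5^4 = 5 * 625 = 3125
5^10 = (5^5)^2 = 3125^2 = 9765625
5^11 = 5 * 5^10 = 5 * 9765625 = 48828125
5^22 = (5^11)^2 = 48828125^2 = 2384185791015625
5^23 = 5 * 5^22 = 5 * 2384185791015625 = 11920928955078125

Result: 11920928955078125
Multiplications needed: 7 (7 lines after 5^1)

5^23 = 11920928955078125. Using exponentiation by squaring, this requires 7 multiplications. The key idea: if the exponent is even, square the half-power; if odd, multiply by the base once.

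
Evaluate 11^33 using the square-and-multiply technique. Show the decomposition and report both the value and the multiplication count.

Computing 11^33 by squaring (build up from 11^1; each line after the first costs one multiplication):

11^1 = 11
11^2 = (11^1)^2 = 11^2 = 121
11^4 = (11^2)^2 = 121^2 = 14641
11^8 = (11^4)^2 = 14641^2 = 214358881
11^16 = (11^8)^2 = 214358881^2 = 45949729863572161
11^32 = (11^16)^2 = 45949729863572161^2 = 2111377674535255285545615254209921
11^33 = 11 * 11^32 = 11 * 2111377674535255285545615254209921 = 23225154419887808141001767796309131

Result: 23225154419887808141001767796309131
Multiplications needed: 6 (6 lines after 11^1)

11^33 = 23225154419887808141001767796309131. Using exponentiation by squaring, this requires 6 multiplications. The key idea: if the exponent is even, square the half-power; if odd, multiply by the base once.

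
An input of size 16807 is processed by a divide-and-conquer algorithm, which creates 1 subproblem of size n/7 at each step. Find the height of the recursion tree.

For divide and conquer with division factor 7:

Problem sizes at each level:
Level 0: 16807
Level 1: 2401
Level 2: 343
Level 3: 49
Level 4: 7
Level 5: 1

The root is level 0 and the size-1 base case is level 5 (the tree spans levels 0 through 5, i.e. 6 levels counting the root), so the depth is the number of divisions: log_7(16807) = 5

The recursion tree depth is log_7(16807) = 5. At each level, the problem size is divided by 7, so it takes 5 divisions to reduce to a base case of size 1. The algorithm makes 1 recursive call at each level.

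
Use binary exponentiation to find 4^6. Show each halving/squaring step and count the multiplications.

Computing 4^6 by squaring (build up from 4^1; each line after the first costs one multiplication):

4^1 = 4
4^2 = (4^1)^2 = 4^2 = 16
4^3 = 4 * 4^2 = 4 * 16 = 64
4^6 = (4^3)^2 = 64^2 = 4096

Result: 4096
Multiplications needed: 3 (3 lines after 4^1)

4^6 = 4096. Using exponentiation by squaring, this requires 3 multiplications. The key idea: if the exponent is even, square the half-power; if odd, multiply by the base once.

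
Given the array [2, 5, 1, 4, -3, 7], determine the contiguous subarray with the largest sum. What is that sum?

Using Kadane's algorithm on [2, 5, 1, 4, -3, 7]:

Scanning through the array:
Position 1 (value 5): max_ending_here = 7, max_so_far = 7
Position 2 (value 1): max_ending_here = 8, max_so_far = 8
Position 3 (value 4): max_ending_here = 12, max_so_far = 12
Position 4 (value -3): max_ending_here = 9, max_so_far = 12
Position 5 (value 7): max_ending_here = 16, max_so_far = 16

Maximum subarray: [2, 5, 1, 4, -3, 7]
Maximum sum: 16

The maximum subarray is [2, 5, 1, 4, -3, 7] with sum 16. This subarray runs from index 0 to index 5.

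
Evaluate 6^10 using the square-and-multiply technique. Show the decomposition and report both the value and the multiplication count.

Computing 6^10 by squaring (build up from 6^1; each line after the first costs one multiplication):

6^1 = 6
6^2 = (6^1)^2 = 6^2 = 36
6^4 = (6^2)^2 = 36^2 = 1296
6^5 = 6 * 6^4 = 6 * 1296 = 7776
6^10 = (6^5)^2 = 7776^2 = 60466176

Result: 60466176
Multiplications needed: 4 (4 lines after 6^1)

6^10 = 60466176. Using exponentiation by squaring, this requires 4 multiplications. The key idea: if the exponent is even, square the half-power; if odd, multiply by the base once.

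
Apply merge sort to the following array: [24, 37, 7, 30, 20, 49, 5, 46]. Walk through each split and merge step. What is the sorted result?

Merge sort trace:

Split: [24, 37, 7, 30, 20, 49, 5, 46] -> [24, 37, 7, 30] and [20, 49, 5, 46]
  Split: [24, 37, 7, 30] -> [24, 37] and [7, 30]
    Split: [24, 37] -> [24] and [37]
    Merge: [24] + [37] -> [24, 37]
    Split: [7, 30] -> [7] and [30]
    Merge: [7] + [30] -> [7, 30]
  Merge: [24, 37] + [7, 30] -> [7, 24, 30, 37]
  Split: [20, 49, 5, 46] -> [20, 49] and [5, 46]
    Split: [20, 49] -> [20] and [49]
    Merge: [20] + [49] -> [20, 49]
    Split: [5, 46] -> [5] and [46]
    Merge: [5] + [46] -> [5, 46]
  Merge: [20, 49] + [5, 46] -> [5, 20, 46, 49]
Merge: [7, 24, 30, 37] + [5, 20, 46, 49] -> [5, 7, 20, 24, 30, 37, 46, 49]

Final sorted array: [5, 7, 20, 24, 30, 37, 46, 49]

The merge sort proceeds by recursively splitting the array and merging sorted halves.
After all merges, the sorted array is [5, 7, 20, 24, 30, 37, 46, 49].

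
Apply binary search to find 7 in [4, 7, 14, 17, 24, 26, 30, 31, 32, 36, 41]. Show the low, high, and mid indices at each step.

Binary search for 7 in [4, 7, 14, 17, 24, 26, 30, 31, 32, 36, 41]:

lo=0, hi=10, mid=5, arr[mid]=26 -> 26 > 7, search left half
lo=0, hi=4, mid=2, arr[mid]=14 -> 14 > 7, search left half
lo=0, hi=1, mid=0, arr[mid]=4 -> 4 < 7, search right half
lo=1, hi=1, mid=1, arr[mid]=7 -> Found target at index 1!

Binary search finds 7 at index 1 after 4 comparisons. The search repeatedly halves the search space by comparing with the middle element.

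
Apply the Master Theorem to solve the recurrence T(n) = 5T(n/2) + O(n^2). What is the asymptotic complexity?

Master Theorem for T(n) = 5T(n/2) + O(n^2):

a = 5, b = 2, c = 2
log_b(a) = log_2(5) = 2.3219

Case 1: c = 2 < log_2(5) = 2.3219
T(n) = O(n^(log_2 5))

For T(n) = 5T(n/2) + O(n^2): log_2(5) = 2.3219. This is Case 1 of the Master Theorem (c < log_b(a), work dominated by leaves), giving O(n^(log_2 5)).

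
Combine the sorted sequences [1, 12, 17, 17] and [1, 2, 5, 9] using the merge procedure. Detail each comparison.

Merging process:

Compare 1 vs 1: take 1 from left. Merged: [1]
Compare 12 vs 1: take 1 from right. Merged: [1, 1]
Compare 12 vs 2: take 2 from right. Merged: [1, 1, 2]
Compare 12 vs 5: take 5 from right. Merged: [1, 1, 2, 5]
Compare 12 vs 9: take 9 from right. Merged: [1, 1, 2, 5, 9]
Append remaining from left: [12, 17, 17]. Merged: [1, 1, 2, 5, 9, 12, 17, 17]

Final merged array: [1, 1, 2, 5, 9, 12, 17, 17]
Total comparisons: 5

The merged array is [1, 1, 2, 5, 9, 12, 17, 17], requiring 5 comparisons. The merge step runs in O(n) time where n is the total number of elements.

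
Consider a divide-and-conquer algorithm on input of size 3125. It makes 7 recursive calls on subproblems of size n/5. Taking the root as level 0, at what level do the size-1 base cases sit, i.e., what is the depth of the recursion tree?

For divide and conquer with division factor 5:

Problem sizes at each level:
Level 0: 3125
Level 1: 625
Level 2: 125
Level 3: 25
Level 4: 5
Level 5: 1

The root is level 0 and the size-1 base case is level 5 (the tree spans levels 0 through 5, i.e. 6 levels counting the root), so the depth is the number of divisions: log_5(3125) = 5

The recursion tree depth is log_5(3125) = 5. At each level, the problem size is divided by 5, so it takes 5 divisions to reduce to a base case of size 1. The algorithm makes 7 recursive calls at each level.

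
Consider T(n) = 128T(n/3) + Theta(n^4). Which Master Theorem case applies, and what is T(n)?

Master Theorem for T(n) = 128T(n/3) + O(n^4):

a = 128, b = 3, c = 4
log_b(a) = log_3(128) = 4.4165

Case 1: c = 4 < log_3(128) = 4.4165
T(n) = O(n^(log_3 128))

For T(n) = 128T(n/3) + O(n^4): log_3(128) = 4.4165. This is Case 1 of the Master Theorem (c < log_b(a), work dominated by leaves), giving O(n^(log_3 128)).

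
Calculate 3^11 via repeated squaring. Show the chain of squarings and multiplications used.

Computing 3^11 by squaring (build up from 3^1; each line after the first costs one multiplication):

3^1 = 3
3^2 = (3^1)^2 = 3^2 = 9
3^4 = (3^2)^2 = 9^2 = 81
3^5 = 3 * 3^4 = 3 * 81 = 243
3^10 = (3^5)^2 = 243^2 = 59049
3^11 = 3 * 3^10 = 3 * 59049 = 177147

Result: 177147
Multiplications needed: 5 (5 lines after 3^1)

3^11 = 177147. Using exponentiation by squaring, this requires 5 multiplications. The key idea: if the exponent is even, square the half-power; if odd, multiply by the base once.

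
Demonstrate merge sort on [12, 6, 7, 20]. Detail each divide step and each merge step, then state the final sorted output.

Merge sort trace:

Split: [12, 6, 7, 20] -> [12, 6] and [7, 20]
  Split: [12, 6] -> [12] and [6]
  Merge: [12] + [6] -> [6, 12]
  Split: [7, 20] -> [7] and [20]
  Merge: [7] + [20] -> [7, 20]
Merge: [6, 12] + [7, 20] -> [6, 7, 12, 20]

Final sorted array: [6, 7, 12, 20]

The merge sort proceeds by recursively splitting the array and merging sorted halves.
After all merges, the sorted array is [6, 7, 12, 20].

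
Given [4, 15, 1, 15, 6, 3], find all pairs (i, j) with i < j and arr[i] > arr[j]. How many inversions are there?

Finding inversions in [4, 15, 1, 15, 6, 3]:

(0, 2): arr[0]=4 > arr[2]=1
(0, 5): arr[0]=4 > arr[5]=3
(1, 2): arr[1]=15 > arr[2]=1
(1, 4): arr[1]=15 > arr[4]=6
(1, 5): arr[1]=15 > arr[5]=3
(3, 4): arr[3]=15 > arr[4]=6
(3, 5): arr[3]=15 > arr[5]=3
(4, 5): arr[4]=6 > arr[5]=3

Total inversions: 8

The array has 8 inversion(s): (0,2), (0,5), (1,2), (1,4), (1,5), (3,4), (3,5), (4,5). Each pair (i,j) satisfies i < j and arr[i] > arr[j].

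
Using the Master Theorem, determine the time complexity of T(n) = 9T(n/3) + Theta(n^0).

Master Theorem for T(n) = 9T(n/3) + O(n^0):

a = 9, b = 3, c = 0
log_b(a) = log_3(9) = 2.0000

Case 1: c = 0 < log_3(9) = 2.0000
T(n) = O(n^(log_3 9)) = O(n^2)

For T(n) = 9T(n/3) + O(n^0): log_3(9) = 2.0000. This is Case 1 of the Master Theorem (c < log_b(a), work dominated by leaves), giving O(n^2).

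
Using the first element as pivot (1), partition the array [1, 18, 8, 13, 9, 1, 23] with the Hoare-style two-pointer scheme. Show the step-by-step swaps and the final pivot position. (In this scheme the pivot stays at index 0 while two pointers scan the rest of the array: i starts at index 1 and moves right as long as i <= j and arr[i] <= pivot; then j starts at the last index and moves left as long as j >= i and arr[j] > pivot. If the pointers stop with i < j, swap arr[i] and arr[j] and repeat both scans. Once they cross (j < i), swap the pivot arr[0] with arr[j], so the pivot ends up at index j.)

Hoare-style two-pointer partition with pivot = 1:

Initial array: [1, 18, 8, 13, 9, 1, 23]

Pointers start at i = 1, j = 6.
i stops at index 1 (arr[1]=18 > 1), j stops at index 5 (arr[5]=1 <= 1): swap arr[1] and arr[5], array becomes [1, 1, 8, 13, 9, 18, 23]
i ends at 2, j ends at 1: the pointers have crossed (j < i), so scanning stops.

Swap pivot arr[0] with arr[1] to place pivot at position 1: [1, 1, 8, 13, 9, 18, 23]
Pivot position: 1

After partitioning with pivot 1, the array becomes [1, 1, 8, 13, 9, 18, 23]. The pivot is placed at index 1. All elements to the left of the pivot are <= 1, and all elements to the right are > 1.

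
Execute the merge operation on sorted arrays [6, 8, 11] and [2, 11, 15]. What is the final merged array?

Merging process:

Compare 6 vs 2: take 2 from right. Merged: [2]
Compare 6 vs 11: take 6 from left. Merged: [2, 6]
Compare 8 vs 11: take 8 from left. Merged: [2, 6, 8]
Compare 11 vs 11: take 11 from left. Merged: [2, 6, 8, 11]
Append remaining from right: [11, 15]. Merged: [2, 6, 8, 11, 11, 15]

Final merged array: [2, 6, 8, 11, 11, 15]
Total comparisons: 4

The merged array is [2, 6, 8, 11, 11, 15], requiring 4 comparisons. The merge step runs in O(n) time where n is the total number of elements.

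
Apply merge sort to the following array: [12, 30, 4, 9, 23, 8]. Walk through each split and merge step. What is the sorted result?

Merge sort trace:

Split: [12, 30, 4, 9, 23, 8] -> [12, 30, 4] and [9, 23, 8]
  Split: [12, 30, 4] -> [12] and [30, 4]
    Split: [30, 4] -> [30] and [4]
    Merge: [30] + [4] -> [4, 30]
  Merge: [12] + [4, 30] -> [4, 12, 30]
  Split: [9, 23, 8] -> [9] and [23, 8]
    Split: [23, 8] -> [23] and [8]
    Merge: [23] + [8] -> [8, 23]
  Merge: [9] + [8, 23] -> [8, 9, 23]
Merge: [4, 12, 30] + [8, 9, 23] -> [4, 8, 9, 12, 23, 30]

Final sorted array: [4, 8, 9, 12, 23, 30]

The merge sort proceeds by recursively splitting the array and merging sorted halves.
After all merges, the sorted array is [4, 8, 9, 12, 23, 30].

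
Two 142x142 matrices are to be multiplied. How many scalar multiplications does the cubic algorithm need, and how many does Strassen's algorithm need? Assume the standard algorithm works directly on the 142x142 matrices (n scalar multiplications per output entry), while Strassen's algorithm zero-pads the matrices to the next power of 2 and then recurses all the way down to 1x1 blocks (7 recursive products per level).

Matrix multiplication for 142x142 matrices:

Strassen's algorithm requires power-of-2 dimensions. Pad 142x142 to 256x256 (next power of 2).

Standard algorithm: 142^3 = 2863288 multiplications
Strassen's algorithm: 7^(log2(256)) = 7^8 = 5764801 multiplications
Difference: 2863288 - 5764801 = -2901513 (Strassen uses MORE here due to padding overhead — for small or just-over-power-of-2 n, padding can outweigh the per-level savings)

Standard: 2863288 multiplications (142^3). Strassen: 5764801 multiplications (7^8, after padding to 256x256). Strassen reduces 8 recursive multiplications to 7 at each level.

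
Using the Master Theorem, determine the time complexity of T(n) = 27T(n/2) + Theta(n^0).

Master Theorem for T(n) = 27T(n/2) + O(n^0):

a = 27, b = 2, c = 0
log_b(a) = log_2(27) = 4.7549

Case 1: c = 0 < log_2(27) = 4.7549
T(n) = O(n^(log_2 27))

For T(n) = 27T(n/2) + O(n^0): log_2(27) = 4.7549. This is Case 1 of the Master Theorem (c < log_b(a), work dominated by leaves), giving O(n^(log_2 27)).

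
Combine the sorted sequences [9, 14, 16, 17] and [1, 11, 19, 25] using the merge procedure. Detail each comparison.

Merging process:

Compare 9 vs 1: take 1 from right. Merged: [1]
Compare 9 vs 11: take 9 from left. Merged: [1, 9]
Compare 14 vs 11: take 11 from right. Merged: [1, 9, 11]
Compare 14 vs 19: take 14 from left. Merged: [1, 9, 11, 14]
Compare 16 vs 19: take 16 from left. Merged: [1, 9, 11, 14, 16]
Compare 17 vs 19: take 17 from left. Merged: [1, 9, 11, 14, 16, 17]
Append remaining from right: [19, 25]. Merged: [1, 9, 11, 14, 16, 17, 19, 25]

Final merged array: [1, 9, 11, 14, 16, 17, 19, 25]
Total comparisons: 6

The merged array is [1, 9, 11, 14, 16, 17, 19, 25], requiring 6 comparisons. The merge step runs in O(n) time where n is the total number of elements.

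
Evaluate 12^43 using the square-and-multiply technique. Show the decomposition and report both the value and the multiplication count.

Computing 12^43 by squaring (build up from 12^1; each line after the first costs one multiplication):

12^1 = 12
12^2 = (12^1)^2 = 12^2 = 144
12^4 = (12^2)^2 = 144^2 = 20736
12^5 = 12 * 12^4 = 12 * 20736 = 248832
12^10 = (12^5)^2 = 248832^2 = 61917364224
12^20 = (12^10)^2 = 61917364224^2 = 3833759992447475122176
12^21 = 12 * 12^20 = 12 * 3833759992447475122176 = 46005119909369701466112
12^42 = (12^21)^2 = 46005119909369701466112^2 = 2116471057875484488839167999221661362284396544
12^43 = 12 * 12^42 = 12 * 2116471057875484488839167999221661362284396544 = 25397652694505813866070015990659936347412758528

Result: 25397652694505813866070015990659936347412758528
Multiplications needed: 8 (8 lines after 12^1)

12^43 = 25397652694505813866070015990659936347412758528. Using exponentiation by squaring, this requires 8 multiplications. The key idea: if the exponent is even, square the half-power; if odd, multiply by the base once.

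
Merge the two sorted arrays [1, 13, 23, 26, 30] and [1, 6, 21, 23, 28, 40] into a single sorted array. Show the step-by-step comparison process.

Merging process:

Compare 1 vs 1: take 1 from left. Merged: [1]
Compare 13 vs 1: take 1 from right. Merged: [1, 1]
Compare 13 vs 6: take 6 from right. Merged: [1, 1, 6]
Compare 13 vs 21: take 13 from left. Merged: [1, 1, 6, 13]
Compare 23 vs 21: take 21 from right. Merged: [1, 1, 6, 13, 21]
Compare 23 vs 23: take 23 from left. Merged: [1, 1, 6, 13, 21, 23]
Compare 26 vs 23: take 23 from right. Merged: [1, 1, 6, 13, 21, 23, 23]
Compare 26 vs 28: take 26 from left. Merged: [1, 1, 6, 13, 21, 23, 23, 26]
Compare 30 vs 28: take 28 from right. Merged: [1, 1, 6, 13, 21, 23, 23, 26, 28]
Compare 30 vs 40: take 30 from left. Merged: [1, 1, 6, 13, 21, 23, 23, 26, 28, 30]
Append remaining from right: [40]. Merged: [1, 1, 6, 13, 21, 23, 23, 26, 28, 30, 40]

Final merged array: [1, 1, 6, 13, 21, 23, 23, 26, 28, 30, 40]
Total comparisons: 10

The merged array is [1, 1, 6, 13, 21, 23, 23, 26, 28, 30, 40], requiring 10 comparisons. The merge step runs in O(n) time where n is the total number of elements.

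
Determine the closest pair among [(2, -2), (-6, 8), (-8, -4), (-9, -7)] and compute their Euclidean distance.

Computing all pairwise distances among 4 points:

d((2, -2), (-6, 8)) = 12.8062
d((2, -2), (-8, -4)) = 10.198
d((2, -2), (-9, -7)) = 12.083
d((-6, 8), (-8, -4)) = 12.1655
d((-6, 8), (-9, -7)) = 15.2971
d((-8, -4), (-9, -7)) = 3.1623 <-- minimum

Closest pair: (-8, -4) and (-9, -7) with distance 3.1623

The closest pair is (-8, -4) and (-9, -7) with Euclidean distance 3.1623. For 4 points, brute-force pairwise comparison is shown above. For large n, the divide-and-conquer algorithm (sort by x, recurse on halves, check the dividing strip) achieves O(n log n).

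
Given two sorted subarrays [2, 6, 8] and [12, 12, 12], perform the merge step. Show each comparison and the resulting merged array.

Merging process:

Compare 2 vs 12: take 2 from left. Merged: [2]
Compare 6 vs 12: take 6 from left. Merged: [2, 6]
Compare 8 vs 12: take 8 from left. Merged: [2, 6, 8]
Append remaining from right: [12, 12, 12]. Merged: [2, 6, 8, 12, 12, 12]

Final merged array: [2, 6, 8, 12, 12, 12]
Total comparisons: 3

The merged array is [2, 6, 8, 12, 12, 12], requiring 3 comparisons. The merge step runs in O(n) time where n is the total number of elements.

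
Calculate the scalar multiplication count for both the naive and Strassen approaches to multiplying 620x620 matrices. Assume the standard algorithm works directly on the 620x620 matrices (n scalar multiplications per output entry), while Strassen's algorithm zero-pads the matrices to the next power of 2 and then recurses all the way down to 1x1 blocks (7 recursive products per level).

Matrix multiplication for 620x620 matrices:

Strassen's algorithm requires power-of-2 dimensions. Pad 620x620 to 1024x1024 (next power of 2).

Standard algorithm: 620^3 = 238328000 multiplications
Strassen's algorithm: 7^(log2(1024)) = 7^10 = 282475249 multiplications
Difference: 238328000 - 282475249 = -44147249 (Strassen uses MORE here due to padding overhead — for small or just-over-power-of-2 n, padding can outweigh the per-level savings)

Standard: 238328000 multiplications (620^3). Strassen: 282475249 multiplications (7^10, after padding to 1024x1024). Strassen reduces 8 recursive multiplications to 7 at each level.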